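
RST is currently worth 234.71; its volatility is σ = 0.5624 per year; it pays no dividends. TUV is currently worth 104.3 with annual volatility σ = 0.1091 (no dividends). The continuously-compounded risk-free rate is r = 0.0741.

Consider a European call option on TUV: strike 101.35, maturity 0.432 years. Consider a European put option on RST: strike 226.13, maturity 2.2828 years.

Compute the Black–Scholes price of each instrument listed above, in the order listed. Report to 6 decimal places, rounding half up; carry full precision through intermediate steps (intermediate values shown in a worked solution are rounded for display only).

[TUV call K=101.35]
σ√T = 0.1091·√0.432 = 0.071708
d₁ = (ln(S/K) + (r+σ²/2)T) / (σ√T) = (ln(104.3/101.35) + (0.0741+0.1091²/2)·0.432) / 0.071708 = (0.028691 + 0.034582) / 0.071708 = 0.882382
d₂ = d₁ − σ√T = 0.882382 − 0.071708 = 0.810674
e^{−rT} = 0.968496
N(d₁) = 0.811215,  N(d₂) = 0.791224
price = S·N(d₁) − K·e^{−rT}·N(d₂) = 84.609707 − 77.664165 = 6.945543
[RST put K=226.13]
σ√T = 0.5624·√2.2828 = 0.849727
d₁ = (ln(S/K) + (r+σ²/2)T) / (σ√T) = (ln(234.71/226.13) + (0.0741+0.5624²/2)·2.2828) / 0.849727 = (0.037241 + 0.530173) / 0.849727 = 0.667760
d₂ = d₁ − σ√T = 0.667760 − 0.849727 = -0.181966
e^{−rT} = 0.844378
N(−d₁) = 0.252143,  N(−d₂) = 0.572195
price = K·e^{−rT}·N(−d₂) − S·N(−d₁) = 109.254478 − 59.180546 = 50.073931

price(TUV call K=101.35) = 6.945543
price(RST put K=226.13) = 50.073931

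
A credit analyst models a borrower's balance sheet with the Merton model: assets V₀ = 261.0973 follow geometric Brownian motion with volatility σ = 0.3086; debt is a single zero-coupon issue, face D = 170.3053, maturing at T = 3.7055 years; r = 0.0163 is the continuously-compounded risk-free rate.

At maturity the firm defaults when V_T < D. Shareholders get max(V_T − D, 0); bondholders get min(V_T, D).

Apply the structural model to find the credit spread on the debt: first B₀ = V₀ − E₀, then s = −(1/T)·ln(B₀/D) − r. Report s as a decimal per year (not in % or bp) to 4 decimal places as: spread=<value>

Work the structural quantities from V₀ = 261.0973 against face 170.3053:
d₁ = [ln(V₀/D) + (r + σ²/2)T] / (σ√T)
   = [ln(261.0973/170.3053) + (0.0163 + 0.5·0.3086²)·3.7055] / (0.3086·√3.7055)
   = [0.427300 + 0.236844] / 0.594045 = 1.118004
d₂ = d₁ − σ√T = 1.118004 − 0.594045 = 0.523959
N(d₁) = 0.868217,  N(d₂) = 0.699847,  e^(−rT) = 0.941388
E₀ = V₀·N(d₁) − D·e^(−rT)·N(d₂)
   = 261.0973·0.868217 − 170.3053·0.941388·0.699847 = 114.487437
B₀ = V₀ − E₀ = 261.0973 − 114.487437 = 146.609863
spread = −(1/T)·ln(B₀/D) − r = −(1/3.7055)·ln(146.609863/170.3053) − 0.0163 = 0.02413115

spread=0.0241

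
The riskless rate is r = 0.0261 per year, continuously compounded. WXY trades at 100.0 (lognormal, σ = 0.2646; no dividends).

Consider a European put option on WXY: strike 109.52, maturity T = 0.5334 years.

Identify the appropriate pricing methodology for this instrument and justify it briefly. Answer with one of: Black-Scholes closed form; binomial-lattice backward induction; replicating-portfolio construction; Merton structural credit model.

Key observation: with WXY following a GBM at constant σ and r, the European put struck at 109.52 prices in closed form — nothing here needs a stepwise model or a balance sheet.

framework: Black-Scholes closed form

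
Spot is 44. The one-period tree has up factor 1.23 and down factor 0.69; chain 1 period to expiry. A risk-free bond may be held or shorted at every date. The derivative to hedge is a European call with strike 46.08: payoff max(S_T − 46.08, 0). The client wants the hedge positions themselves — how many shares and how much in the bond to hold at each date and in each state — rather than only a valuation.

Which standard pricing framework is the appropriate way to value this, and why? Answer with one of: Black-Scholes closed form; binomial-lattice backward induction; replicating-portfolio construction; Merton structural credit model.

framework: replicating-portfolio construction

Key observation: what is demanded is not a single number but the (Δ, B) position at each node of the 1.23/0.69 tree starting at 44; constructing those positions is the replicating-portfolio method.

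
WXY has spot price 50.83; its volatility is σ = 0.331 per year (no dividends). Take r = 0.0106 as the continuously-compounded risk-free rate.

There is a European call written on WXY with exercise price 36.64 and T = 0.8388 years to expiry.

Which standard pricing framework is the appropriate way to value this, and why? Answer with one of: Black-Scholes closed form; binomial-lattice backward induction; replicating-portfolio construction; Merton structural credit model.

framework: Black-Scholes closed form

Key observation: everything needed for the exact continuous-time valuation of the European call on WXY (strike 36.64) is given, and no feature rules the closed form out.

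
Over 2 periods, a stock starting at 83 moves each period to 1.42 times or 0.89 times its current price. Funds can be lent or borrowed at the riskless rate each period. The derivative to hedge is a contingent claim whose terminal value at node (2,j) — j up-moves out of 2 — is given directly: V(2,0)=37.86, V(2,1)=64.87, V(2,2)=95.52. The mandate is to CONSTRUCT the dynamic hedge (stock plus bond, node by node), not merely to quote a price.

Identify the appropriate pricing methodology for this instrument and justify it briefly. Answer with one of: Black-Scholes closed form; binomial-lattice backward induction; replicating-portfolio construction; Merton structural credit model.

framework: replicating-portfolio construction

Key observation: the mandate to exhibit the hedge at every date and state singles out the replicating-portfolio construction on the 2-period tree with factors 1.42 and 0.89 from 83.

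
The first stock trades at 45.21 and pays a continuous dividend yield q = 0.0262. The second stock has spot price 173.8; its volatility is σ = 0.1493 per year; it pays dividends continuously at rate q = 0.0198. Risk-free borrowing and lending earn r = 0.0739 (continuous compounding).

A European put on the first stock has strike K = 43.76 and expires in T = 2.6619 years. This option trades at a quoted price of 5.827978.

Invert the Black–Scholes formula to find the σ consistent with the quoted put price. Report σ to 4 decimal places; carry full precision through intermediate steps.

sigma = 0.3427

At σ = 0.3427 the Black–Scholes value reproduces the quote:
σ√T = 0.3427·√2.6619 = 0.559126
d₁ = (ln(S/K) + (r−q+σ²/2)T) / (σ√T) = (ln(45.21/43.76) + (0.0739−0.0262+0.3427²/2)·2.6619) / 0.559126 = (0.032598 + 0.283284) / 0.559126 = 0.564956
d₂ = d₁ − σ√T = 0.564956 − 0.559126 = 0.005830
e^{−rT} = 0.821425
e^{−qT} = 0.932635
N(−d₁) = 0.286052,  N(−d₂) = 0.497674
V = K·e^{−rT}·N(−d₂) − S·e^{−qT}·N(−d₁) = 17.889182 − 12.061204 = 5.827978 (matching the quote); vega is positive throughout, so no other σ reproduces this price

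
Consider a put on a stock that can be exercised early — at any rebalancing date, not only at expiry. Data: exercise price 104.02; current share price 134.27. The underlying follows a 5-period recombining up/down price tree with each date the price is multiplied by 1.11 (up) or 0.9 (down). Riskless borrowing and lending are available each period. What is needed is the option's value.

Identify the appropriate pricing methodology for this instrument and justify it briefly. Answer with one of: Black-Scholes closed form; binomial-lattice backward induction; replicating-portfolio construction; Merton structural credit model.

framework: binomial-lattice backward induction

Key observation: an American put (K = 104.02, S₀ = 134.27) on a 5-date tree has no closed form — the optimal stopping decision is embedded and must be resolved recursively from expiry.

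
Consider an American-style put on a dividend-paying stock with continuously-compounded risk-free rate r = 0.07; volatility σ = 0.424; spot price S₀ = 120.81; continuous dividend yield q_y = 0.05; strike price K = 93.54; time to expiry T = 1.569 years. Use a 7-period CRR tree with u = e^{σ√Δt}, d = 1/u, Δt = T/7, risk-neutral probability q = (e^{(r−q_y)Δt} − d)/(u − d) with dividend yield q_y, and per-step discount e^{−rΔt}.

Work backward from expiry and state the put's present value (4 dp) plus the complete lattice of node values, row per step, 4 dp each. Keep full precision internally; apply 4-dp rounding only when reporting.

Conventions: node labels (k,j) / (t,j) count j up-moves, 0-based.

Δt=0.22414  u=1.22230  d=0.81813  q=0.46110  discount=0.98443
step 7 (expiry): payoffs max(K−S,0) = 63.9020 49.2600 27.3846 0.0000 0.0000 0.0000 0.0000 0.0000
k=6: (k=6,j=0): S=36.2266, K−S=57.3134, hold=56.2609 ⇒ V=57.3134 exercise | (k=6,j=1): S=54.1236, K−S=39.4164, hold=38.5634 ⇒ V=39.4164 exercise | (k=6,j=2): S=80.8620, K−S=12.6780, hold=14.5278 ⇒ V=14.5278 continue | (k=6,j=3): S=120.8100, K−S=0.0000, hold=0.0000 ⇒ V=0.0000 continue | (k=6,j=4): S=180.4933, K−S=0.0000, hold=0.0000 ⇒ V=0.0000 continue | (k=6,j=5): S=269.6618, K−S=0.0000, hold=0.0000 ⇒ V=0.0000 continue | (k=6,j=6): S=402.8819, K−S=0.0000, hold=0.0000 ⇒ V=0.0000 continue
k=5: (k=5,j=0): S=44.2800, K−S=49.2600, hold=48.2973 ⇒ V=49.2600 exercise | (k=5,j=1): S=66.1554, K−S=27.3846, hold=27.5053 ⇒ V=27.5053 continue | (k=5,j=2): S=98.8380, K−S=0.0000, hold=7.7072 ⇒ V=7.7072 continue | (k=5,j=3): S=147.6665, K−S=0.0000, hold=0.0000 ⇒ V=0.0000 continue | (k=5,j=4): S=220.6177, K−S=0.0000, hold=0.0000 ⇒ V=0.0000 continue | (k=5,j=5): S=329.6087, K−S=0.0000, hold=0.0000 ⇒ V=0.0000 continue
k=4: (k=4,j=0): S=54.1236, K−S=39.4164, hold=38.6183 ⇒ V=39.4164 exercise | (k=4,j=1): S=80.8620, K−S=12.6780, hold=18.0903 ⇒ V=18.0903 continue | (k=4,j=2): S=120.8100, K−S=0.0000, hold=4.0887 ⇒ V=4.0887 continue | (k=4,j=3): S=180.4933, K−S=0.0000, hold=0.0000 ⇒ V=0.0000 continue | (k=4,j=4): S=269.6618, K−S=0.0000, hold=0.0000 ⇒ V=0.0000 continue
k=3: (k=3,j=0): S=66.1554, K−S=27.3846, hold=29.1224 ⇒ V=29.1224 continue | (k=3,j=1): S=98.8380, K−S=0.0000, hold=11.4531 ⇒ V=11.4531 continue | (k=3,j=2): S=147.6665, K−S=0.0000, hold=2.1691 ⇒ V=2.1691 continue | (k=3,j=3): S=220.6177, K−S=0.0000, hold=0.0000 ⇒ V=0.0000 continue
k=2: (k=2,j=0): S=80.8620, K−S=12.6780, hold=20.6486 ⇒ V=20.6486 continue | (k=2,j=1): S=120.8100, K−S=0.0000, hold=7.0606 ⇒ V=7.0606 continue | (k=2,j=2): S=180.4933, K−S=0.0000, hold=1.1507 ⇒ V=1.1507 continue
k=1: (k=1,j=0): S=98.8380, K−S=0.0000, hold=14.1593 ⇒ V=14.1593 continue | (k=1,j=1): S=147.6665, K−S=0.0000, hold=4.2681 ⇒ V=4.2681 continue
k=0: (k=0,j=0): S=120.8100, K−S=0.0000, hold=9.4490 ⇒ V=9.4490 continue

price = 9.4490
tree:
9.4490
14.1593 4.2681
20.6486 7.0606 1.1507
29.1224 11.4531 2.1691 0.0000
39.4164 18.0903 4.0887 0.0000 0.0000
49.2600 27.5053 7.7072 0.0000 0.0000 0.0000
57.3134 39.4164 14.5278 0.0000 0.0000 0.0000 0.0000
63.9020 49.2600 27.3846 0.0000 0.0000 0.0000 0.0000 0.0000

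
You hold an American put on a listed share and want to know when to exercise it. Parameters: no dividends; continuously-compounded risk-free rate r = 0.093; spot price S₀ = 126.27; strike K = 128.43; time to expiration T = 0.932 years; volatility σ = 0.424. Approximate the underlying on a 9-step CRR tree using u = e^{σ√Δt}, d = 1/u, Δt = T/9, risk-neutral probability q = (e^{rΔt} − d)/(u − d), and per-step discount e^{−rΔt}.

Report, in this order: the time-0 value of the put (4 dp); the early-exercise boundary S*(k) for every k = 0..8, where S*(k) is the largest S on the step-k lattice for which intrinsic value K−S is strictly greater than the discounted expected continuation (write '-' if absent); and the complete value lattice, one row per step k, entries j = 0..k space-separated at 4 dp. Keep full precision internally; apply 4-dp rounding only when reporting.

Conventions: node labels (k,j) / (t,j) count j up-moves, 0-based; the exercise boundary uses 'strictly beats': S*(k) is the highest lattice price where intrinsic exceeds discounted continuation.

price = 17.5281
boundary = - - - 83.8553 73.1600 83.8553 96.1141 83.8553 96.1141
tree:
17.5281
24.6454 10.7859
33.6684 16.1447 5.6630
44.5747 23.4683 9.1706 2.2829
55.2700 32.9755 14.4633 4.0823 0.5369
64.6011 44.5747 22.0728 7.1723 1.0871 0.0000
72.7421 55.2700 32.3159 12.3086 2.2009 0.0000 0.0000
79.8448 64.6011 44.5747 20.4408 4.4560 0.0000 0.0000 0.0000
86.0416 72.7421 55.2700 32.3159 9.0216 0.0000 0.0000 0.0000 0.0000
91.4480 79.8448 64.6011 44.5747 18.2650 0.0000 0.0000 0.0000 0.0000 0.0000

Δt=0.10356  u=1.14619  d=0.87246  q=0.50129  discount=0.99042
step 9 (expiry): payoffs max(K−S,0) = 91.4480 79.8448 64.6011 44.5747 18.2650 0.0000 0.0000 0.0000 0.0000 0.0000
step 8: (k=8,j=0): S=42.3884, K−S=86.0416, hold=84.8107 ⇒ V=86.0416 exercise | (k=8,j=1): S=55.6879, K−S=72.7421, hold=71.5112 ⇒ V=72.7421 exercise | (k=8,j=2): S=73.1600, K−S=55.2700, hold=54.0391 ⇒ V=55.2700 exercise | (k=8,j=3): S=96.1141, K−S=32.3159, hold=31.0850 ⇒ V=32.3159 exercise | (k=8,j=4): S=126.2700, K−S=2.1600, hold=9.0216 ⇒ V=9.0216 continue | (k=8,j=5): S=165.8874, K−S=0.0000, hold=0.0000 ⇒ V=0.0000 continue | (k=8,j=6): S=217.9348, K−S=0.0000, hold=0.0000 ⇒ V=0.0000 continue | (k=8,j=7): S=286.3122, K−S=0.0000, hold=0.0000 ⇒ V=0.0000 continue | (k=8,j=8): S=376.1431, K−S=0.0000, hold=0.0000 ⇒ V=0.0000 continue  boundary S*=96.1141
step 7: (k=7,j=0): S=48.5852, K−S=79.8448, hold=78.6139 ⇒ V=79.8448 exercise | (k=7,j=1): S=63.8289, K−S=64.6011, hold=63.3702 ⇒ V=64.6011 exercise | (k=7,j=2): S=83.8553, K−S=44.5747, hold=43.3438 ⇒ V=44.5747 exercise | (k=7,j=3): S=110.1650, K−S=18.2650, hold=20.4408 ⇒ V=20.4408 continue | (k=7,j=4): S=144.7294, K−S=0.0000, hold=4.4560 ⇒ V=4.4560 continue | (k=7,j=5): S=190.1385, K−S=0.0000, hold=0.0000 ⇒ V=0.0000 continue | (k=7,j=6): S=249.7947, K−S=0.0000, hold=0.0000 ⇒ V=0.0000 continue | (k=7,j=7): S=328.1682, K−S=0.0000, hold=0.0000 ⇒ V=0.0000 continue  boundary S*=83.8553
step 6: (k=6,j=0): S=55.6879, K−S=72.7421, hold=71.5112 ⇒ V=72.7421 exercise | (k=6,j=1): S=73.1600, K−S=55.2700, hold=54.0391 ⇒ V=55.2700 exercise | (k=6,j=2): S=96.1141, K−S=32.3159, hold=32.1653 ⇒ V=32.3159 exercise | (k=6,j=3): S=126.2700, K−S=2.1600, hold=12.3086 ⇒ V=12.3086 continue | (k=6,j=4): S=165.8874, K−S=0.0000, hold=2.2009 ⇒ V=2.2009 continue | (k=6,j=5): S=217.9348, K−S=0.0000, hold=0.0000 ⇒ V=0.0000 continue | (k=6,j=6): S=286.3122, K−S=0.0000, hold=0.0000 ⇒ V=0.0000 continue  boundary S*=96.1141
step 5: (k=5,j=0): S=63.8289, K−S=64.6011, hold=63.3702 ⇒ V=64.6011 exercise | (k=5,j=1): S=83.8553, K−S=44.5747, hold=43.3438 ⇒ V=44.5747 exercise | (k=5,j=2): S=110.1650, K−S=18.2650, hold=22.0728 ⇒ V=22.0728 continue | (k=5,j=3): S=144.7294, K−S=0.0000, hold=7.1723 ⇒ V=7.1723 continue | (k=5,j=4): S=190.1385, K−S=0.0000, hold=1.0871 ⇒ V=1.0871 continue | (k=5,j=5): S=249.7947, K−S=0.0000, hold=0.0000 ⇒ V=0.0000 continue  boundary S*=83.8553
step 4: (k=4,j=0): S=73.1600, K−S=55.2700, hold=54.0391 ⇒ V=55.2700 exercise | (k=4,j=1): S=96.1141, K−S=32.3159, hold=32.9755 ⇒ V=32.9755 continue | (k=4,j=2): S=126.2700, K−S=2.1600, hold=14.4633 ⇒ V=14.4633 continue | (k=4,j=3): S=165.8874, K−S=0.0000, hold=4.0823 ⇒ V=4.0823 continue | (k=4,j=4): S=217.9348, K−S=0.0000, hold=0.5369 ⇒ V=0.5369 continue  boundary S*=73.1600
step 3: (k=3,j=0): S=83.8553, K−S=44.5747, hold=43.6713 ⇒ V=44.5747 exercise | (k=3,j=1): S=110.1650, K−S=18.2650, hold=23.4683 ⇒ V=23.4683 continue | (k=3,j=2): S=144.7294, K−S=0.0000, hold=9.1706 ⇒ V=9.1706 continue | (k=3,j=3): S=190.1385, K−S=0.0000, hold=2.2829 ⇒ V=2.2829 continue  boundary S*=83.8553
step 2: (k=2,j=0): S=96.1141, K−S=32.3159, hold=33.6684 ⇒ V=33.6684 continue | (k=2,j=1): S=126.2700, K−S=2.1600, hold=16.1447 ⇒ V=16.1447 continue | (k=2,j=2): S=165.8874, K−S=0.0000, hold=5.6630 ⇒ V=5.6630 continue  boundary S*=-
step 1: (k=1,j=0): S=110.1650, K−S=18.2650, hold=24.6454 ⇒ V=24.6454 continue | (k=1,j=1): S=144.7294, K−S=0.0000, hold=10.7859 ⇒ V=10.7859 continue  boundary S*=-
step 0: (k=0,j=0): S=126.2700, K−S=2.1600, hold=17.5281 ⇒ V=17.5281 continue  boundary S*=-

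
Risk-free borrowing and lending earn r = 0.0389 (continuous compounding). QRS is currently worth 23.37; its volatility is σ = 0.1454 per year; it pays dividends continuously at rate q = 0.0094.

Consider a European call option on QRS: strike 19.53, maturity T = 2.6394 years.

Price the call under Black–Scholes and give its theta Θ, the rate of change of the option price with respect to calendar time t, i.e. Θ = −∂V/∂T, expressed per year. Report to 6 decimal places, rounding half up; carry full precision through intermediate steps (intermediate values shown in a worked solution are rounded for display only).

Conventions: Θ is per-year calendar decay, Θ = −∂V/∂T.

σ√T = 0.1454·√2.6394 = 0.236220
d₁ = (ln(S/K) + (r−q+σ²/2)T) / (σ√T) = (ln(23.37/19.53) + (0.0389−0.0094+0.1454²/2)·2.6394) / 0.236220 = (0.179501 + 0.105762) / 0.236220 = 1.207618
d₂ = d₁ − σ√T = 1.207618 − 0.236220 = 0.971398
e^{−rT} = 0.902422
e^{−qT} = 0.975495
N(d₁) = 0.886403,  N(d₂) = 0.834325
Call price V = S·e^{−qT}·N(d₁) − K·e^{−rT}·N(d₂) = 20.207605 − 14.704398 = 5.503207
φ(d₁) = (1/√(2π))·e^{−d₁²/2} = 0.192413
Θ = −S·e^{−qT}·φ(d₁)·σ/(2√T) + q·S·e^{−qT}·N(d₁) − r·K·e^{−rT}·N(d₂) = −0.196291 + 0.189951 − 0.572001 = -0.578341

price = 5.503207
Θ = -0.578341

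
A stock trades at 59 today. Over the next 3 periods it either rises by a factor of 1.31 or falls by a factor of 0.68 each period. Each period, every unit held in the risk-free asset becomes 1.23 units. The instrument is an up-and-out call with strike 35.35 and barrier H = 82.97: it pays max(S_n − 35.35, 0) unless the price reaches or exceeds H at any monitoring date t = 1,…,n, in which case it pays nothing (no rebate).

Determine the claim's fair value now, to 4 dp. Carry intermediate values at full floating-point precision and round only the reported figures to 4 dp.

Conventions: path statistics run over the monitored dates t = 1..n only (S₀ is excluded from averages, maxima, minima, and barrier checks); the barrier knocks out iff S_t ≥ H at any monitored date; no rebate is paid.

price = 3.4934

Set p* = 0.8730 (from d < R < u); the path-dependent value is the discounted p*-expectation over all price paths.
Enumerate all 2^3 = 8 price paths (U = up ×1.31, D = down ×0.68); each path with k up-moves has probability p*^k·(1−p*)^(3−k).
DDD: M=40.1200, payoff=0.0000, prob=0.002048
UDD: M=77.2900, payoff=0.3889, prob=0.014077
DUD: M=52.5572, payoff=0.3889, prob=0.014077
UUD: M=101.2499, payoff=0.0000, prob=0.096782
DDU: M=40.1200, payoff=0.3889, prob=0.014077
UDU: M=77.2900, payoff=33.4999, prob=0.096782
DUU: M=68.8499, payoff=33.4999, prob=0.096782
UUU: M=132.6374, payoff=0.0000, prob=0.665375
Price = Σ prob·payoff / R^3 = 6.500792 / 1.860867 = 3.4934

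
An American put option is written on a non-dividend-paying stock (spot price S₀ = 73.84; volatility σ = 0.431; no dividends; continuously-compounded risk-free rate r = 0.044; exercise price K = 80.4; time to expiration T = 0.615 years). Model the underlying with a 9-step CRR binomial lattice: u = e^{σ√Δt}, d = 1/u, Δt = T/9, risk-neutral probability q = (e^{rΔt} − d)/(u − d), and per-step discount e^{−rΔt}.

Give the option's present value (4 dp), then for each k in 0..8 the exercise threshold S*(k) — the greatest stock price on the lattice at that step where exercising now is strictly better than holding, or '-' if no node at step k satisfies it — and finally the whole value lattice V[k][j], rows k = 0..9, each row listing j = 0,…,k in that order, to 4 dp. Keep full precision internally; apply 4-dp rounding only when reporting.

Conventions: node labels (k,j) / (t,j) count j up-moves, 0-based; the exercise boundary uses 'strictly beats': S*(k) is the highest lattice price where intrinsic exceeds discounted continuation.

params: Δt=0.06833 u=1.11926 d=0.89345 q=0.48520 e^(-rΔt)=0.99700
t_9 payoffs: 53.6133 46.8433 38.3622 27.7376 14.4277 0.0000 0.0000 0.0000 0.0000 0.0000
t_8: node(8,0) S=29.9812 payoff=50.4188 vs cont=50.1774 → 50.4188 [stop]  node(8,1) S=37.5586 payoff=42.8414 vs cont=42.6000 → 42.8414 [stop]  node(8,2) S=47.0512 payoff=33.3488 vs cont=33.1075 → 33.3488 [stop]  node(8,3) S=58.9428 payoff=21.4572 vs cont=21.2158 → 21.4572 [stop]  node(8,4) S=73.8400 payoff=6.5600 vs cont=7.4051 → 7.4051 [wait]  node(8,5) S=92.5022 payoff=0.0000 vs cont=0.0000 → 0.0000 [wait]  node(8,6) S=115.8812 payoff=0.0000 vs cont=0.0000 → 0.0000 [wait]  node(8,7) S=145.1689 payoff=0.0000 vs cont=0.0000 → 0.0000 [wait]  node(8,8) S=181.8587 payoff=0.0000 vs cont=0.0000 → 0.0000 [wait]  ⇒ S*(8)=58.9428
t_7: node(7,0) S=33.5567 payoff=46.8433 vs cont=46.6019 → 46.8433 [stop]  node(7,1) S=42.0378 payoff=38.3622 vs cont=38.1208 → 38.3622 [stop]  node(7,2) S=52.6624 payoff=27.7376 vs cont=27.4962 → 27.7376 [stop]  node(7,3) S=65.9723 payoff=14.4277 vs cont=14.5952 → 14.5952 [wait]  node(7,4) S=82.6460 payoff=0.0000 vs cont=3.8007 → 3.8007 [wait]  node(7,5) S=103.5339 payoff=0.0000 vs cont=0.0000 → 0.0000 [wait]  node(7,6) S=129.7010 payoff=0.0000 vs cont=0.0000 → 0.0000 [wait]  node(7,7) S=162.4815 payoff=0.0000 vs cont=0.0000 → 0.0000 [wait]  ⇒ S*(7)=52.6624
t_6: node(6,0) S=37.5586 payoff=42.8414 vs cont=42.6000 → 42.8414 [stop]  node(6,1) S=47.0512 payoff=33.3488 vs cont=33.1075 → 33.3488 [stop]  node(6,2) S=58.9428 payoff=21.4572 vs cont=21.2968 → 21.4572 [stop]  node(6,3) S=73.8400 payoff=6.5600 vs cont=9.3296 → 9.3296 [wait]  node(6,4) S=92.5022 payoff=0.0000 vs cont=1.9507 → 1.9507 [wait]  node(6,5) S=115.8812 payoff=0.0000 vs cont=0.0000 → 0.0000 [wait]  node(6,6) S=145.1689 payoff=0.0000 vs cont=0.0000 → 0.0000 [wait]  ⇒ S*(6)=58.9428
t_5: node(5,0) S=42.0378 payoff=38.3622 vs cont=38.1208 → 38.3622 [stop]  node(5,1) S=52.6624 payoff=27.7376 vs cont=27.4962 → 27.7376 [stop]  node(5,2) S=65.9723 payoff=14.4277 vs cont=15.5262 → 15.5262 [wait]  node(5,3) S=82.6460 payoff=0.0000 vs cont=5.7322 → 5.7322 [wait]  node(5,4) S=103.5339 payoff=0.0000 vs cont=1.0012 → 1.0012 [wait]  node(5,5) S=129.7010 payoff=0.0000 vs cont=0.0000 → 0.0000 [wait]  ⇒ S*(5)=52.6624
t_4: node(4,0) S=47.0512 payoff=33.3488 vs cont=33.1075 → 33.3488 [stop]  node(4,1) S=58.9428 payoff=21.4572 vs cont=21.7471 → 21.7471 [wait]  node(4,2) S=73.8400 payoff=6.5600 vs cont=10.7418 → 10.7418 [wait]  node(4,3) S=92.5022 payoff=0.0000 vs cont=3.4264 → 3.4264 [wait]  node(4,4) S=115.8812 payoff=0.0000 vs cont=0.5139 → 0.5139 [wait]  ⇒ S*(4)=47.0512
t_3: node(3,0) S=52.6624 payoff=27.7376 vs cont=27.6365 → 27.7376 [stop]  node(3,1) S=65.9723 payoff=14.4277 vs cont=16.3581 → 16.3581 [wait]  node(3,2) S=82.6460 payoff=0.0000 vs cont=7.1708 → 7.1708 [wait]  node(3,3) S=103.5339 payoff=0.0000 vs cont=2.0072 → 2.0072 [wait]  ⇒ S*(3)=52.6624
t_2: node(2,0) S=58.9428 payoff=21.4572 vs cont=22.1496 → 22.1496 [wait]  node(2,1) S=73.8400 payoff=6.5600 vs cont=11.8647 → 11.8647 [wait]  node(2,2) S=92.5022 payoff=0.0000 vs cont=4.6514 → 4.6514 [wait]  ⇒ S*(2)=-
t_1: node(1,0) S=65.9723 payoff=14.4277 vs cont=17.1079 → 17.1079 [wait]  node(1,1) S=82.6460 payoff=0.0000 vs cont=8.3397 → 8.3397 [wait]  ⇒ S*(1)=-
t_0: node(0,0) S=73.8400 payoff=6.5600 vs cont=12.8150 → 12.8150 [wait]  ⇒ S*(0)=-

price = 12.8150
boundary = - - - 52.6624 47.0512 52.6624 58.9428 52.6624 58.9428
tree:
12.8150
17.1079 8.3397
22.1496 11.8647 4.6514
27.7376 16.3581 7.1708 2.0072
33.3488 21.7471 10.7418 3.4264 0.5139
38.3622 27.7376 15.5262 5.7322 1.0012 0.0000
42.8414 33.3488 21.4572 9.3296 1.9507 0.0000 0.0000
46.8433 38.3622 27.7376 14.5952 3.8007 0.0000 0.0000 0.0000
50.4188 42.8414 33.3488 21.4572 7.4051 0.0000 0.0000 0.0000 0.0000
53.6133 46.8433 38.3622 27.7376 14.4277 0.0000 0.0000 0.0000 0.0000 0.0000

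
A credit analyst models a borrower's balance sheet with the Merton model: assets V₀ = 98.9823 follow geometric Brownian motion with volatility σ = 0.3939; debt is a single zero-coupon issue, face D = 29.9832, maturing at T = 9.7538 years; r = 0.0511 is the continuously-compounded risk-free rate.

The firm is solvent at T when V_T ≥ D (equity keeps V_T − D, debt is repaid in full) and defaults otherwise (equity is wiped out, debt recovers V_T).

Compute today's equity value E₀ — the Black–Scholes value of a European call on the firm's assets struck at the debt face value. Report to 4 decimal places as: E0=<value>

Equity is a call on the firm's assets struck at D = 29.9832:
d₁ = [ln(V₀/D) + (r + σ²/2)T] / (σ√T)
   = [ln(98.9823/29.9832) + (0.0511 + 0.5·0.3939²)·9.7538] / (0.3939·√9.7538)
   = [1.194304 + 1.255105] / 1.230192 = 1.991079
d₂ = d₁ − σ√T = 1.991079 − 1.230192 = 0.760887
N(d₁) = 0.976764,  N(d₂) = 0.776638,  e^(−rT) = 0.607490
E₀ = V₀·N(d₁) − D·e^(−rT)·N(d₂)
   = 98.9823·0.976764 − 29.9832·0.607490·0.776638 = 82.536269

E0=82.5363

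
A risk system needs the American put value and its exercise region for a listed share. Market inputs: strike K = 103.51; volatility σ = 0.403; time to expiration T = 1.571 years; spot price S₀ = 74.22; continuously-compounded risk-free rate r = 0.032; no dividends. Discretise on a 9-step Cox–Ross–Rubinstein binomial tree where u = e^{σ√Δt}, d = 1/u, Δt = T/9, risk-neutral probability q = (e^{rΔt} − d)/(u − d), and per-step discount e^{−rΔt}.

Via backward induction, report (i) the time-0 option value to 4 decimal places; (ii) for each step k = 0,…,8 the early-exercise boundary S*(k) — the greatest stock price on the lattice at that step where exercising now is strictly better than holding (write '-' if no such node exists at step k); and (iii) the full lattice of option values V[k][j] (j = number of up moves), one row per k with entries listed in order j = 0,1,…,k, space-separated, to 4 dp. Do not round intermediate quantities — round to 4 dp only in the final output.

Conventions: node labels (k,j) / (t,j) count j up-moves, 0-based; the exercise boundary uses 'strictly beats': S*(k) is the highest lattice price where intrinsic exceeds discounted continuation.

price = 33.6137
boundary = - - 52.9998 44.7869 52.9998 62.7188 52.9998 62.7188 74.2200
tree:
33.6137
41.7742 24.9752
50.5102 32.5946 16.8336
58.7231 41.2487 23.3975 9.7647
65.6633 50.5102 31.4811 14.7235 4.3895
71.5281 58.7231 40.7912 21.5445 7.3451 1.1688
76.4841 65.6633 50.5102 30.3609 12.0371 2.2368 0.0000
80.6720 71.5281 58.7231 40.7912 19.1707 4.2808 0.0000 0.0000
84.2110 76.4841 65.6633 50.5102 29.2900 8.1928 0.0000 0.0000 0.0000
87.2016 80.6720 71.5281 58.7231 40.7912 15.6797 0.0000 0.0000 0.0000 0.0000

Δt=0.17456, u=1.18338, d=0.84504, q=0.47456, disc=e^(-rΔt)=0.99443
k=9 terminal: V=max(K-S,0) → 87.2016 80.6720 71.5281 58.7231 40.7912 15.6797 0.0000 0.0000 0.0000 0.0000
k=8: j=0 S=19.2990 intr=84.2110 cont=83.6345 V=84.2110[EX]; j=1 S=27.0259 intr=76.4841 cont=75.9075 V=76.4841[EX]; j=2 S=37.8467 intr=65.6633 cont=65.0868 V=65.6633[EX]; j=3 S=52.9998 intr=50.5102 cont=49.9336 V=50.5102[EX]; j=4 S=74.2200 intr=29.2900 cont=28.7134 V=29.2900[EX]; j=5 S=103.9364 intr=0.0000 cont=8.1928 V=8.1928[hold]; j=6 S=145.5507 intr=0.0000 cont=0.0000 V=0.0000[hold]; j=7 S=203.8267 intr=0.0000 cont=0.0000 V=0.0000[hold]; j=8 S=285.4354 intr=0.0000 cont=0.0000 V=0.0000[hold]  S*(8)=74.2200
k=7: j=0 S=22.8380 intr=80.6720 cont=80.0955 V=80.6720[EX]; j=1 S=31.9819 intr=71.5281 cont=70.9515 V=71.5281[EX]; j=2 S=44.7869 intr=58.7231 cont=58.1465 V=58.7231[EX]; j=3 S=62.7188 intr=40.7912 cont=40.2147 V=40.7912[EX]; j=4 S=87.8303 intr=15.6797 cont=19.1707 V=19.1707[hold]; j=5 S=122.9960 intr=0.0000 cont=4.2808 V=4.2808[hold]; j=6 S=172.2415 intr=0.0000 cont=0.0000 V=0.0000[hold]; j=7 S=241.2040 intr=0.0000 cont=0.0000 V=0.0000[hold]  S*(7)=62.7188
k=6: j=0 S=27.0259 intr=76.4841 cont=75.9075 V=76.4841[EX]; j=1 S=37.8467 intr=65.6633 cont=65.0868 V=65.6633[EX]; j=2 S=52.9998 intr=50.5102 cont=49.9336 V=50.5102[EX]; j=3 S=74.2200 intr=29.2900 cont=30.3609 V=30.3609[hold]; j=4 S=103.9364 intr=0.0000 cont=12.0371 V=12.0371[hold]; j=5 S=145.5507 intr=0.0000 cont=2.2368 V=2.2368[hold]; j=6 S=203.8267 intr=0.0000 cont=0.0000 V=0.0000[hold]  S*(6)=52.9998
k=5: j=0 S=31.9819 intr=71.5281 cont=70.9515 V=71.5281[EX]; j=1 S=44.7869 intr=58.7231 cont=58.1465 V=58.7231[EX]; j=2 S=62.7188 intr=40.7912 cont=40.7200 V=40.7912[EX]; j=3 S=87.8303 intr=15.6797 cont=21.5445 V=21.5445[hold]; j=4 S=122.9960 intr=0.0000 cont=7.3451 V=7.3451[hold]; j=5 S=172.2415 intr=0.0000 cont=1.1688 V=1.1688[hold]  S*(5)=62.7188
k=4: j=0 S=37.8467 intr=65.6633 cont=65.0868 V=65.6633[EX]; j=1 S=52.9998 intr=50.5102 cont=49.9336 V=50.5102[EX]; j=2 S=74.2200 intr=29.2900 cont=31.4811 V=31.4811[hold]; j=3 S=103.9364 intr=0.0000 cont=14.7235 V=14.7235[hold]; j=4 S=145.5507 intr=0.0000 cont=4.3895 V=4.3895[hold]  S*(4)=52.9998
k=3: j=0 S=44.7869 intr=58.7231 cont=58.1465 V=58.7231[EX]; j=1 S=62.7188 intr=40.7912 cont=41.2487 V=41.2487[hold]; j=2 S=87.8303 intr=15.6797 cont=23.3975 V=23.3975[hold]; j=3 S=122.9960 intr=0.0000 cont=9.7647 V=9.7647[hold]  S*(3)=44.7869
k=2: j=0 S=52.9998 intr=50.5102 cont=50.1495 V=50.5102[EX]; j=1 S=74.2200 intr=29.2900 cont=32.5946 V=32.5946[hold]; j=2 S=103.9364 intr=0.0000 cont=16.8336 V=16.8336[hold]  S*(2)=52.9998
k=1: j=0 S=62.7188 intr=40.7912 cont=41.7742 V=41.7742[hold]; j=1 S=87.8303 intr=15.6797 cont=24.9752 V=24.9752[hold]  S*(1)=-
k=0: j=0 S=74.2200 intr=29.2900 cont=33.6137 V=33.6137[hold]  S*(0)=-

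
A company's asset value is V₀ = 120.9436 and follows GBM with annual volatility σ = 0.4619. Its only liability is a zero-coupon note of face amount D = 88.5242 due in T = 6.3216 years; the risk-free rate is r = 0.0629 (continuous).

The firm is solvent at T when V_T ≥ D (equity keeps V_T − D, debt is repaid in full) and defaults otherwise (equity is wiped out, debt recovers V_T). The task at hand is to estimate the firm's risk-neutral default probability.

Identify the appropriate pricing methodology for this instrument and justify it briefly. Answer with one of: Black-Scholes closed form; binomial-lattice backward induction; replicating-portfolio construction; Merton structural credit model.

framework: Merton structural credit model

Key observation: a levered firm with one bullet debt due at 6.3216 years is the canonical structural-credit setup: equity is a call on the firm's assets struck at the face value.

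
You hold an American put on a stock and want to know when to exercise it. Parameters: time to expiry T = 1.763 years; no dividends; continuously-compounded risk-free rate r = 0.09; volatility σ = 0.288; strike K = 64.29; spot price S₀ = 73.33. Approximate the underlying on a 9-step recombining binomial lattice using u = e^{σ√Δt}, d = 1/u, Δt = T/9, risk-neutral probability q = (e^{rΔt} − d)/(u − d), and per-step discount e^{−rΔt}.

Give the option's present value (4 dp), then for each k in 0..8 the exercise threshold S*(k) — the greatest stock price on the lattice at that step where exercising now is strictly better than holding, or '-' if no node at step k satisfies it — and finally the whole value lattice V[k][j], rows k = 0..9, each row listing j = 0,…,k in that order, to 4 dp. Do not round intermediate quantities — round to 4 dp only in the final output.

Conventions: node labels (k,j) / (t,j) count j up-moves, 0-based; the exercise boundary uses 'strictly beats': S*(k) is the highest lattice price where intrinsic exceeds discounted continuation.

price = 3.5859
boundary = - - - 50.0273 44.0402 50.0273 44.0402 50.0273 56.8284
tree:
3.5859
5.8564 1.7528
9.2935 3.0956 0.6565
14.2627 5.3295 1.2778 0.1442
20.2498 8.8913 2.4441 0.3175 0.0000
25.5204 14.2627 4.5683 0.6990 0.0000 0.0000
30.1603 20.2498 8.2681 1.5391 0.0000 0.0000 0.0000
34.2448 25.5204 14.2627 3.3888 0.0000 0.0000 0.0000 0.0000
37.8406 30.1603 20.2498 7.4616 0.0000 0.0000 0.0000 0.0000 0.0000
41.0060 34.2448 25.5204 14.2627 0.0000 0.0000 0.0000 0.0000 0.0000 0.0000

Δt=0.19589  u=1.13595  d=0.88032  q=0.53776  discount=0.98252
step 9 (expiry): payoffs max(K−S,0) = 41.0060 34.2448 25.5204 14.2627 0.0000 0.0000 0.0000 0.0000 0.0000 0.0000
step 8: (k=8,j=0): S=26.4494, K−S=37.8406, hold=36.7171 ⇒ V=37.8406 exercise | (k=8,j=1): S=34.1297, K−S=30.1603, hold=29.0368 ⇒ V=30.1603 exercise | (k=8,j=2): S=44.0402, K−S=20.2498, hold=19.1263 ⇒ V=20.2498 exercise | (k=8,j=3): S=56.8284, K−S=7.4616, hold=6.4776 ⇒ V=7.4616 exercise | (k=8,j=4): S=73.3300, K−S=0.0000, hold=0.0000 ⇒ V=0.0000 continue | (k=8,j=5): S=94.6233, K−S=0.0000, hold=0.0000 ⇒ V=0.0000 continue | (k=8,j=6): S=122.0996, K−S=0.0000, hold=0.0000 ⇒ V=0.0000 continue | (k=8,j=7): S=157.5545, K−S=0.0000, hold=0.0000 ⇒ V=0.0000 continue | (k=8,j=8): S=203.3045, K−S=0.0000, hold=0.0000 ⇒ V=0.0000 continue  boundary S*=56.8284
step 7: (k=7,j=0): S=30.0452, K−S=34.2448, hold=33.1213 ⇒ V=34.2448 exercise | (k=7,j=1): S=38.7696, K−S=25.5204, hold=24.3969 ⇒ V=25.5204 exercise | (k=7,j=2): S=50.0273, K−S=14.2627, hold=13.1392 ⇒ V=14.2627 exercise | (k=7,j=3): S=64.5541, K−S=0.0000, hold=3.3888 ⇒ V=3.3888 continue | (k=7,j=4): S=83.2990, K−S=0.0000, hold=0.0000 ⇒ V=0.0000 continue | (k=7,j=5): S=107.4871, K−S=0.0000, hold=0.0000 ⇒ V=0.0000 continue | (k=7,j=6): S=138.6987, K−S=0.0000, hold=0.0000 ⇒ V=0.0000 continue | (k=7,j=7): S=178.9736, K−S=0.0000, hold=0.0000 ⇒ V=0.0000 continue  boundary S*=50.0273
step 6: (k=6,j=0): S=34.1297, K−S=30.1603, hold=29.0368 ⇒ V=30.1603 exercise | (k=6,j=1): S=44.0402, K−S=20.2498, hold=19.1263 ⇒ V=20.2498 exercise | (k=6,j=2): S=56.8284, K−S=7.4616, hold=8.2681 ⇒ V=8.2681 continue | (k=6,j=3): S=73.3300, K−S=0.0000, hold=1.5391 ⇒ V=1.5391 continue | (k=6,j=4): S=94.6233, K−S=0.0000, hold=0.0000 ⇒ V=0.0000 continue | (k=6,j=5): S=122.0996, K−S=0.0000, hold=0.0000 ⇒ V=0.0000 continue | (k=6,j=6): S=157.5545, K−S=0.0000, hold=0.0000 ⇒ V=0.0000 continue  boundary S*=44.0402
step 5: (k=5,j=0): S=38.7696, K−S=25.5204, hold=24.3969 ⇒ V=25.5204 exercise | (k=5,j=1): S=50.0273, K−S=14.2627, hold=13.5653 ⇒ V=14.2627 exercise | (k=5,j=2): S=64.5541, K−S=0.0000, hold=4.5683 ⇒ V=4.5683 continue | (k=5,j=3): S=83.2990, K−S=0.0000, hold=0.6990 ⇒ V=0.6990 continue | (k=5,j=4): S=107.4871, K−S=0.0000, hold=0.0000 ⇒ V=0.0000 continue | (k=5,j=5): S=138.6987, K−S=0.0000, hold=0.0000 ⇒ V=0.0000 continue  boundary S*=50.0273
step 4: (k=4,j=0): S=44.0402, K−S=20.2498, hold=19.1263 ⇒ V=20.2498 exercise | (k=4,j=1): S=56.8284, K−S=7.4616, hold=8.8913 ⇒ V=8.8913 continue | (k=4,j=2): S=73.3300, K−S=0.0000, hold=2.4441 ⇒ V=2.4441 continue | (k=4,j=3): S=94.6233, K−S=0.0000, hold=0.3175 ⇒ V=0.3175 continue | (k=4,j=4): S=122.0996, K−S=0.0000, hold=0.0000 ⇒ V=0.0000 continue  boundary S*=44.0402
step 3: (k=3,j=0): S=50.0273, K−S=14.2627, hold=13.8946 ⇒ V=14.2627 exercise | (k=3,j=1): S=64.5541, K−S=0.0000, hold=5.3295 ⇒ V=5.3295 continue | (k=3,j=2): S=83.2990, K−S=0.0000, hold=1.2778 ⇒ V=1.2778 continue | (k=3,j=3): S=107.4871, K−S=0.0000, hold=0.1442 ⇒ V=0.1442 continue  boundary S*=50.0273
step 2: (k=2,j=0): S=56.8284, K−S=7.4616, hold=9.2935 ⇒ V=9.2935 continue | (k=2,j=1): S=73.3300, K−S=0.0000, hold=3.0956 ⇒ V=3.0956 continue | (k=2,j=2): S=94.6233, K−S=0.0000, hold=0.6565 ⇒ V=0.6565 continue  boundary S*=-
step 1: (k=1,j=0): S=64.5541, K−S=0.0000, hold=5.8564 ⇒ V=5.8564 continue | (k=1,j=1): S=83.2990, K−S=0.0000, hold=1.7528 ⇒ V=1.7528 continue  boundary S*=-
step 0: (k=0,j=0): S=73.3300, K−S=0.0000, hold=3.5859 ⇒ V=3.5859 continue  boundary S*=-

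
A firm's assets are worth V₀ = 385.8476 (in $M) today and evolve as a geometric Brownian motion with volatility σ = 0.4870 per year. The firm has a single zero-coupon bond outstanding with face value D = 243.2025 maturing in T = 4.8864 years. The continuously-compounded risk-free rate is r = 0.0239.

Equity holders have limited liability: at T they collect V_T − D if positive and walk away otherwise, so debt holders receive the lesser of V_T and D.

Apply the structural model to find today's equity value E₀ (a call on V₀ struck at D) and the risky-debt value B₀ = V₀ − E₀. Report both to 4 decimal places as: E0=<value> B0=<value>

E0=223.3044 B0=162.5432

Apply the equity-as-call identities (strike 243.2025, horizon 4.8864 years):
d₁ = [ln(V₀/D) + (r + σ²/2)T] / (σ√T)
   = [ln(385.8476/243.2025) + (0.0239 + 0.5·0.4870²)·4.8864] / (0.4870·√4.8864)
   = [0.461548 + 0.696236] / 1.076523 = 1.075485
d₂ = d₁ − σ√T = 1.075485 − 1.076523 = -0.001039
N(d₁) = 0.858921,  N(d₂) = 0.499586,  e^(−rT) = 0.889777
E₀ = V₀·N(d₁) − D·e^(−rT)·N(d₂)
   = 385.8476·0.858921 − 243.2025·0.889777·0.499586 = 223.304383
B₀ = V₀ − E₀ = 385.8476 − 223.304383 = 162.543217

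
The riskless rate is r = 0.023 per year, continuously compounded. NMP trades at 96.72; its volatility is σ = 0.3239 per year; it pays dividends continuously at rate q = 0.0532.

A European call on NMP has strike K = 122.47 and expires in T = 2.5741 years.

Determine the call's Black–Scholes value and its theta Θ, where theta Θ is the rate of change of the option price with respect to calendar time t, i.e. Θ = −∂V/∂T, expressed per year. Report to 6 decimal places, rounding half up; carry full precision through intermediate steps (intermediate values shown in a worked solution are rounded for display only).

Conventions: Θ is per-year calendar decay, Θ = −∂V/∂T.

price = 8.440266
Θ = -2.076388

σ√T = 0.3239·√2.5741 = 0.519665
d₁ = (ln(S/K) + (r−q+σ²/2)T) / (σ√T) = (ln(96.72/122.47) + (0.023−0.0532+0.3239²/2)·2.5741) / 0.519665 = (-0.236046 + 0.057288) / 0.519665 = -0.343986
d₂ = d₁ − σ√T = -0.343986 − 0.519665 = -0.863652
e^{−rT} = 0.942514
e^{−qT} = 0.872021
N(d₁) = 0.365428,  N(d₂) = 0.193890
Call price V = S·e^{−qT}·N(d₁) − K·e^{−rT}·N(d₂) = 30.820894 − 22.380628 = 8.440266
φ(d₁) = (1/√(2π))·e^{−d₁²/2} = 0.376024
Θ = −S·e^{−qT}·φ(d₁)·σ/(2√T) + q·S·e^{−qT}·N(d₁) − r·K·e^{−rT}·N(d₂) = −3.201305 + 1.639672 − 0.514754 = -2.076388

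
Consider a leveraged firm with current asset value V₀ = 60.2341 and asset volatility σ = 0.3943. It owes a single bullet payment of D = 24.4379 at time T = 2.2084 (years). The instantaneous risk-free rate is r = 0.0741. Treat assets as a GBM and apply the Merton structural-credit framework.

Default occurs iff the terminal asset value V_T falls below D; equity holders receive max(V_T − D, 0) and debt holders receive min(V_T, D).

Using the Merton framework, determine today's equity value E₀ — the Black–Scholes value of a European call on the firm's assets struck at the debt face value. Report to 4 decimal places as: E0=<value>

Equity is a call on the firm's assets struck at D = 24.4379:
d₁ = [ln(V₀/D) + (r + σ²/2)T] / (σ√T)
   = [ln(60.2341/24.4379) + (0.0741 + 0.5·0.3943²)·2.2084] / (0.3943·√2.2084)
   = [0.902103 + 0.335315] / 0.585957 = 2.111791
d₂ = d₁ − σ√T = 2.111791 − 0.585957 = 1.525834
N(d₁) = 0.982648,  N(d₂) = 0.936474,  e^(−rT) = 0.849046
E₀ = V₀·N(d₁) − D·e^(−rT)·N(d₂)
   = 60.2341·0.982648 − 24.4379·0.849046·0.936474 = 39.758102

E0=39.7581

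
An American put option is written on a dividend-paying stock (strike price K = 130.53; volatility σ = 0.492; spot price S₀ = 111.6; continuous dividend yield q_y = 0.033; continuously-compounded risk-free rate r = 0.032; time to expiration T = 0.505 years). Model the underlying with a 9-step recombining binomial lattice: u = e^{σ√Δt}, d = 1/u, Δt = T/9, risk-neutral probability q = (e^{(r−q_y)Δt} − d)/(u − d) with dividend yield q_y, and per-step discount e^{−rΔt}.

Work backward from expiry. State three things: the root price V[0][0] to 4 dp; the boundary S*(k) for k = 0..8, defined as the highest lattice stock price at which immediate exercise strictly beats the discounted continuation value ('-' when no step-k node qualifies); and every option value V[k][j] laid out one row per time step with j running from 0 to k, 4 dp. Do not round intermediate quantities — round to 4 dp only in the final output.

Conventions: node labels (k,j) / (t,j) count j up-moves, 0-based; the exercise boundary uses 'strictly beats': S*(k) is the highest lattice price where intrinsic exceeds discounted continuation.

price = 27.6380
boundary = - - - - 70.0175 78.6722 88.3966 99.3230 111.6000
tree:
27.6380
35.1212 19.3272
43.3876 25.9581 11.9433
52.0213 33.8432 17.1889 6.0894
60.5125 42.6699 24.0451 9.5434 2.2279
68.2150 51.8578 32.4992 14.6286 3.8605 0.4003
75.0702 60.5125 42.1334 21.7878 6.6325 0.7576 0.0000
81.1713 68.2150 51.8578 31.2070 11.2774 1.4338 0.0000 0.0000
86.6012 75.0702 60.5125 42.1334 18.9300 2.7136 0.0000 0.0000 0.0000
91.4338 81.1713 68.2150 51.8578 31.2070 5.1355 0.0000 0.0000 0.0000 0.0000

params: Δt=0.05611 u=1.12361 d=0.88999 q=0.47066 e^(-rΔt)=0.99821
t_9 payoffs: 91.4338 81.1713 68.2150 51.8578 31.2070 5.1355 0.0000 0.0000 0.0000 0.0000
t_8: node(8,0) S=43.9288 payoff=86.6012 vs cont=86.4483 → 86.6012 [stop]  node(8,1) S=55.4598 payoff=75.0702 vs cont=74.9387 → 75.0702 [stop]  node(8,2) S=70.0175 payoff=60.5125 vs cont=60.4078 → 60.5125 [stop]  node(8,3) S=88.3966 payoff=42.1334 vs cont=42.0628 → 42.1334 [stop]  node(8,4) S=111.6000 payoff=18.9300 vs cont=18.9023 → 18.9300 [stop]  node(8,5) S=140.8941 payoff=0.0000 vs cont=2.7136 → 2.7136 [wait]  node(8,6) S=177.8778 payoff=0.0000 vs cont=0.0000 → 0.0000 [wait]  node(8,7) S=224.5693 payoff=0.0000 vs cont=0.0000 → 0.0000 [wait]  node(8,8) S=283.5170 payoff=0.0000 vs cont=0.0000 → 0.0000 [wait]  ⇒ S*(8)=111.6000
t_7: node(7,0) S=49.3587 payoff=81.1713 vs cont=81.0285 → 81.1713 [stop]  node(7,1) S=62.3150 payoff=68.2150 vs cont=68.0962 → 68.2150 [stop]  node(7,2) S=78.6722 payoff=51.8578 vs cont=51.7692 → 51.8578 [stop]  node(7,3) S=99.3230 payoff=31.2070 vs cont=31.1566 → 31.2070 [stop]  node(7,4) S=125.3945 payoff=5.1355 vs cont=11.2774 → 11.2774 [wait]  node(7,5) S=158.3096 payoff=0.0000 vs cont=1.4338 → 1.4338 [wait]  node(7,6) S=199.8647 payoff=0.0000 vs cont=0.0000 → 0.0000 [wait]  node(7,7) S=252.3276 payoff=0.0000 vs cont=0.0000 → 0.0000 [wait]  ⇒ S*(7)=99.3230
t_6: node(6,0) S=55.4598 payoff=75.0702 vs cont=74.9387 → 75.0702 [stop]  node(6,1) S=70.0175 payoff=60.5125 vs cont=60.4078 → 60.5125 [stop]  node(6,2) S=88.3966 payoff=42.1334 vs cont=42.0628 → 42.1334 [stop]  node(6,3) S=111.6000 payoff=18.9300 vs cont=21.7878 → 21.7878 [wait]  node(6,4) S=140.8941 payoff=0.0000 vs cont=6.6325 → 6.6325 [wait]  node(6,5) S=177.8778 payoff=0.0000 vs cont=0.7576 → 0.7576 [wait]  node(6,6) S=224.5693 payoff=0.0000 vs cont=0.0000 → 0.0000 [wait]  ⇒ S*(6)=88.3966
t_5: node(5,0) S=62.3150 payoff=68.2150 vs cont=68.0962 → 68.2150 [stop]  node(5,1) S=78.6722 payoff=51.8578 vs cont=51.7692 → 51.8578 [stop]  node(5,2) S=99.3230 payoff=31.2070 vs cont=32.4992 → 32.4992 [wait]  node(5,3) S=125.3945 payoff=5.1355 vs cont=14.6286 → 14.6286 [wait]  node(5,4) S=158.3096 payoff=0.0000 vs cont=3.8605 → 3.8605 [wait]  node(5,5) S=199.8647 payoff=0.0000 vs cont=0.4003 → 0.4003 [wait]  ⇒ S*(5)=78.6722
t_4: node(4,0) S=70.0175 payoff=60.5125 vs cont=60.4078 → 60.5125 [stop]  node(4,1) S=88.3966 payoff=42.1334 vs cont=42.6699 → 42.6699 [wait]  node(4,2) S=111.6000 payoff=18.9300 vs cont=24.0451 → 24.0451 [wait]  node(4,3) S=140.8941 payoff=0.0000 vs cont=9.5434 → 9.5434 [wait]  node(4,4) S=177.8778 payoff=0.0000 vs cont=2.2279 → 2.2279 [wait]  ⇒ S*(4)=70.0175
t_3: node(3,0) S=78.6722 payoff=51.8578 vs cont=52.0213 → 52.0213 [wait]  node(3,1) S=99.3230 payoff=31.2070 vs cont=33.8432 → 33.8432 [wait]  node(3,2) S=125.3945 payoff=5.1355 vs cont=17.1889 → 17.1889 [wait]  node(3,3) S=158.3096 payoff=0.0000 vs cont=6.0894 → 6.0894 [wait]  ⇒ S*(3)=-
t_2: node(2,0) S=88.3966 payoff=42.1334 vs cont=43.3876 → 43.3876 [wait]  node(2,1) S=111.6000 payoff=18.9300 vs cont=25.9581 → 25.9581 [wait]  node(2,2) S=140.8941 payoff=0.0000 vs cont=11.9433 → 11.9433 [wait]  ⇒ S*(2)=-
t_1: node(1,0) S=99.3230 payoff=31.2070 vs cont=35.1212 → 35.1212 [wait]  node(1,1) S=125.3945 payoff=5.1355 vs cont=19.3272 → 19.3272 [wait]  ⇒ S*(1)=-
t_0: node(0,0) S=111.6000 payoff=18.9300 vs cont=27.6380 → 27.6380 [wait]  ⇒ S*(0)=-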